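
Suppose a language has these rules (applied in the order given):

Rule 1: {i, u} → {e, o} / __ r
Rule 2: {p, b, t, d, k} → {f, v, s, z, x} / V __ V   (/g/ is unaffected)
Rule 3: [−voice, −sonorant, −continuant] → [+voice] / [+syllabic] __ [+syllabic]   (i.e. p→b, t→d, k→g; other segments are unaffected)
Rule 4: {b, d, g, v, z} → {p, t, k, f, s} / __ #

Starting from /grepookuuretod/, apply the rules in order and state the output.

Rule 1 (pre-rhotic lowering): /u/ is a high vowel immediately before /r/, so it lowers to [o]. /grepookuuretod/ → grepookuoretod.
Rule 2 (intervocalic spirantization): /p/ is a stop between vowels /e/ and /o/, so it spirantizes to the fricative [f]. /k/ is a stop between vowels /o/ and /u/, so it spirantizes to the fricative [x]. /t/ is a stop between vowels /e/ and /o/, so it spirantizes to the fricative [s]. /grepookuoretod/ → grefooxuoresod.
Rule 3 (intervocalic voicing): no segment meets the environment; /grefooxuoresod/ is unchanged.
Rule 4 (final devoicing): /d/ is a voiced obstruent in word-final position, so it devoices to [t]. /grefooxuoresod/ → grefooxuoresot.

grefooxuoresot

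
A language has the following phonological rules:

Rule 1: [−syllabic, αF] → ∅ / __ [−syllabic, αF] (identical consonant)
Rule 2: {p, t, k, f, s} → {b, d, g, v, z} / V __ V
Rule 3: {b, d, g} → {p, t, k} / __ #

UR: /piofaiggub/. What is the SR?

piovaigup

Rule 1 (degemination): /gg/ is a geminate; the first /g/ deletes. /piofaiggub/ → piofaigub.
Rule 2 (intervocalic voicing): /f/ is a voiceless obstruent between vowels /o/ and /a/, so it voices to [v]. /piofaigub/ → piovaigub.
Rule 3 (final devoicing): /b/ is a voiced stop in word-final position, so it devoices to [p]. /piovaigub/ → piovaigup.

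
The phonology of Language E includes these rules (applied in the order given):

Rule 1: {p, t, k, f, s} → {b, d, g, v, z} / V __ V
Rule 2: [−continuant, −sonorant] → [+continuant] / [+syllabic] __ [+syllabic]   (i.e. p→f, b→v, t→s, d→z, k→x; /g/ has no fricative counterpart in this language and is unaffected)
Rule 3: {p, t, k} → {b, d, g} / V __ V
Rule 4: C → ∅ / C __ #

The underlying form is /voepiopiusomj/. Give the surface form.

Rule 1 (intervocalic voicing): /p/ is a voiceless obstruent between vowels /e/ and /i/, so it voices to [b]. /p/ is a voiceless obstruent between vowels /o/ and /i/, so it voices to [b]. /s/ is a voiceless obstruent between vowels /u/ and /o/, so it voices to [z]. /voepiopiusomj/ → voebiobiuzomj.
Rule 2 (intervocalic spirantization): /b/ is a stop between vowels /e/ and /i/, so it spirantizes to the fricative [v]. /b/ is a stop between vowels /o/ and /i/, so it spirantizes to the fricative [v]. /voebiobiuzomj/ → voevioviuzomj.
Rule 3 (intervocalic voicing): no segment meets the environment; /voevioviuzomj/ is unchanged.
Rule 4 (final cluster simplification): /j/ is the second consonant of a word-final cluster /mj/, so it deletes. /voevioviuzomj/ → voevioviuzom.

voevioviuzom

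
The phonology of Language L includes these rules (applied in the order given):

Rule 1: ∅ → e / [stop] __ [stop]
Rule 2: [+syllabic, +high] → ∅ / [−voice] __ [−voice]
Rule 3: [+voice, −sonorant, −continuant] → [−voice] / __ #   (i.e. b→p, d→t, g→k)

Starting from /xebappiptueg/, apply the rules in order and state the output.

Rule 1 (stop-cluster e-epenthesis): /p/ and /p/ form a stop–stop cluster, so [e] is inserted between them. /p/ and /t/ form a stop–stop cluster, so [e] is inserted between them. /xebappiptueg/ → xebapepipetueg.
Rule 2 (high vowel syncope): /i/ is a high vowel flanked by voiceless consonants /p/ and /p/, so it deletes. /xebapepipetueg/ → xebapeppetueg.
Rule 3 (final devoicing): /g/ is a voiced stop in word-final position, so it devoices to [k]. /xebapeppetueg/ → xebapeppetuek.

xebapeppetuek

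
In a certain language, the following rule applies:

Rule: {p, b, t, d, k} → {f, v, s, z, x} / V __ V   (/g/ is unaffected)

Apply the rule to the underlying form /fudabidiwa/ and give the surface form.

/d/ is a stop between vowels /u/ and /a/, so it spirantizes to the fricative [z].
/b/ is a stop between vowels /a/ and /i/, so it spirantizes to the fricative [v].
/d/ is a stop between vowels /i/ and /i/, so it spirantizes to the fricative [z].
Surface form: [fuzaviziwa].

fuzaviziwa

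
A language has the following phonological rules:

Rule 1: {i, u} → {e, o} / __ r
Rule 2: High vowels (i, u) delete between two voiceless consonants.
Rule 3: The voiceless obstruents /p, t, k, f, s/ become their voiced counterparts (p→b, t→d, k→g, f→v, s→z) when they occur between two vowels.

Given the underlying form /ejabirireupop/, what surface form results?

ejaberereubop

Rule 1 (pre-rhotic lowering): /i/ is a high vowel immediately before /r/, so it lowers to [e]. /i/ is a high vowel immediately before /r/, so it lowers to [e]. /ejabirireupop/ → ejaberereupop.
Rule 2 (high vowel syncope): no segment meets the environment; /ejaberereupop/ is unchanged.
Rule 3 (intervocalic voicing): /p/ is a voiceless obstruent between vowels /u/ and /o/, so it voices to [b]. /ejaberereupop/ → ejaberereubop.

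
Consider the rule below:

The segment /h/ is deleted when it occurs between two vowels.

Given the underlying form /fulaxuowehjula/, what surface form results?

fulaxuowehjula

No segment of /fulaxuowehjula/ meets the structural description of the rule, so the form surfaces unchanged.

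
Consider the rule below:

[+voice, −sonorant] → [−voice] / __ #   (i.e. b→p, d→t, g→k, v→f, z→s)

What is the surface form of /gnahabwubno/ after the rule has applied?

No segment of /gnahabwubno/ meets the structural description of the rule, so the form surfaces unchanged.

gnahabwubno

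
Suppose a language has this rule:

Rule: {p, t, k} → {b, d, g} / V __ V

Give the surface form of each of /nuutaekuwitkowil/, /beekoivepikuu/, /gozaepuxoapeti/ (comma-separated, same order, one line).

nuudaeguwitkowil, beegoivebiguu, gozaebuxoabedi

/nuutaekuwitkowil/: /t/ is a voiceless stop between vowels /u/ and /a/, so it voices to [d]. /k/ is a voiceless stop between vowels /e/ and /u/, so it voices to [g]. → [nuudaeguwitkowil].
/beekoivepikuu/: /k/ is a voiceless stop between vowels /e/ and /o/, so it voices to [g]. /p/ is a voiceless stop between vowels /e/ and /i/, so it voices to [b]. /k/ is a voiceless stop between vowels /i/ and /u/, so it voices to [g]. → [beegoivebiguu].
/gozaepuxoapeti/: /p/ is a voiceless stop between vowels /e/ and /u/, so it voices to [b]. /p/ is a voiceless stop between vowels /a/ and /e/, so it voices to [b]. /t/ is a voiceless stop between vowels /e/ and /i/, so it voices to [d]. → [gozaebuxoabedi].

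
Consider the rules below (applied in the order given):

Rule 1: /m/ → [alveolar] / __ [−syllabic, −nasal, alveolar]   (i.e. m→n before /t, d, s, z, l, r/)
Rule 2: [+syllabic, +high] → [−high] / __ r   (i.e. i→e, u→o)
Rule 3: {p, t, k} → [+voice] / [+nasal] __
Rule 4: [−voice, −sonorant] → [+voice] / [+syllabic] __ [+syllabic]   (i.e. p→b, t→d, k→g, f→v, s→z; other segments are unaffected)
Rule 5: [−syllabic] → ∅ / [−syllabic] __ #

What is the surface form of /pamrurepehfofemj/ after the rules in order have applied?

Rule 1 (nasal place assimilation): /m/ precedes the alveolar consonant /r/, so it assimilates in place to [n]. /pamrurepehfofemj/ → panrurepehfofemj.
Rule 2 (pre-rhotic lowering): /u/ is a high vowel immediately before /r/, so it lowers to [o]. /panrurepehfofemj/ → panrorepehfofemj.
Rule 3 (post-nasal voicing): no segment meets the environment; /panrorepehfofemj/ is unchanged.
Rule 4 (intervocalic voicing): /p/ is a voiceless obstruent between vowels /e/ and /e/, so it voices to [b]. /f/ is a voiceless obstruent between vowels /o/ and /e/, so it voices to [v]. /panrorepehfofemj/ → panrorebehfovemj.
Rule 5 (final cluster simplification): /j/ is the second consonant of a word-final cluster /mj/, so it deletes. /panrorebehfovemj/ → panrorebehfovem.

panrorebehfovem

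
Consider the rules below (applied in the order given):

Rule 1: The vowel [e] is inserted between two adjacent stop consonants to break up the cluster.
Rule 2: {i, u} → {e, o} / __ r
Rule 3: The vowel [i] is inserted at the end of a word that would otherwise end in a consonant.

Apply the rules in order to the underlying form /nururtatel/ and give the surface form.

norortateli

Rule 1 (stop-cluster e-epenthesis): no segment meets the environment; /nururtatel/ is unchanged.
Rule 2 (pre-rhotic lowering): /u/ is a high vowel immediately before /r/, so it lowers to [o]. /u/ is a high vowel immediately before /r/, so it lowers to [o]. /nururtatel/ → norortatel.
Rule 3 (final i-epenthesis): the form ends in the consonant /l/, so [i] is inserted word-finally. /norortatel/ → norortateli.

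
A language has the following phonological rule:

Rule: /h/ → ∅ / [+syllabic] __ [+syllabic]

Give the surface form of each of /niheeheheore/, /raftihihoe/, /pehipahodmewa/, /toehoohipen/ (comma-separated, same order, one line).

nieeeeore, raftiioe, peipaodmewa, toeooipen

/niheeheheore/: /h/ occurs between vowels /i/ and /e/, so it deletes. /h/ occurs between vowels /e/ and /e/, so it deletes. /h/ occurs between vowels /e/ and /e/, so it deletes. → [nieeeeore].
/raftihihoe/: /h/ occurs between vowels /i/ and /i/, so it deletes. /h/ occurs between vowels /i/ and /o/, so it deletes. → [raftiioe].
/pehipahodmewa/: /h/ occurs between vowels /e/ and /i/, so it deletes. /h/ occurs between vowels /a/ and /o/, so it deletes. → [peipaodmewa].
/toehoohipen/: /h/ occurs between vowels /e/ and /o/, so it deletes. /h/ occurs between vowels /o/ and /i/, so it deletes. → [toeooipen].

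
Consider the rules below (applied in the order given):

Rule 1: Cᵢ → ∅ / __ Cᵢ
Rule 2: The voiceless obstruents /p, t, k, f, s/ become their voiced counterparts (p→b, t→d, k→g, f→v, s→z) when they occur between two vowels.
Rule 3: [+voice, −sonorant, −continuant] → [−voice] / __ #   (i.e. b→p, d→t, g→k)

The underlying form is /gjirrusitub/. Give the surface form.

Rule 1 (degemination): /rr/ is a geminate; the first /r/ deletes. /gjirrusitub/ → gjirusitub.
Rule 2 (intervocalic voicing): /s/ is a voiceless obstruent between vowels /u/ and /i/, so it voices to [z]. /t/ is a voiceless obstruent between vowels /i/ and /u/, so it voices to [d]. /gjirusitub/ → gjiruzidub.
Rule 3 (final devoicing): /b/ is a voiced stop in word-final position, so it devoices to [p]. /gjiruzidub/ → gjiruzidup.

gjiruzidup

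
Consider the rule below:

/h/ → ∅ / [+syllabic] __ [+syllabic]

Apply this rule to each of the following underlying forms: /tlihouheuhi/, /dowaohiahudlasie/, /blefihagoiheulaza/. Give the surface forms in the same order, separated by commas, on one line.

/tlihouheuhi/: /h/ occurs between vowels /i/ and /o/, so it deletes. /h/ occurs between vowels /u/ and /e/, so it deletes. /h/ occurs between vowels /u/ and /i/, so it deletes. → [tlioueui].
/dowaohiahudlasie/: /h/ occurs between vowels /o/ and /i/, so it deletes. /h/ occurs between vowels /a/ and /u/, so it deletes. → [dowaoiaudlasie].
/blefihagoiheulaza/: /h/ occurs between vowels /i/ and /a/, so it deletes. /h/ occurs between vowels /i/ and /e/, so it deletes. → [blefiagoieulaza].

tlioueui, dowaoiaudlasie, blefiagoieulaza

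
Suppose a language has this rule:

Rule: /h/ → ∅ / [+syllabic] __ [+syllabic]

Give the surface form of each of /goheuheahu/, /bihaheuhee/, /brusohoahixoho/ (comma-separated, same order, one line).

goeueau, biaeuee, brusooaixoo

/goheuheahu/: /h/ occurs between vowels /o/ and /e/, so it deletes. /h/ occurs between vowels /u/ and /e/, so it deletes. /h/ occurs between vowels /a/ and /u/, so it deletes. → [goeueau].
/bihaheuhee/: /h/ occurs between vowels /i/ and /a/, so it deletes. /h/ occurs between vowels /a/ and /e/, so it deletes. /h/ occurs between vowels /u/ and /e/, so it deletes. → [biaeuee].
/brusohoahixoho/: /h/ occurs between vowels /o/ and /o/, so it deletes. /h/ occurs between vowels /a/ and /i/, so it deletes. /h/ occurs between vowels /o/ and /o/, so it deletes. → [brusooaixoo].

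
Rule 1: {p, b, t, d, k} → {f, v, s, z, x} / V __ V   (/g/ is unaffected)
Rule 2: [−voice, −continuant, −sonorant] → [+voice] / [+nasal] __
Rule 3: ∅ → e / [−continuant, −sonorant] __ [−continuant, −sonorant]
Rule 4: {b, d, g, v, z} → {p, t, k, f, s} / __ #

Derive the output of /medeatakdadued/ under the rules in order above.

mezeasakedazuet

Rule 1 (intervocalic spirantization): /d/ is a stop between vowels /e/ and /e/, so it spirantizes to the fricative [z]. /t/ is a stop between vowels /a/ and /a/, so it spirantizes to the fricative [s]. /d/ is a stop between vowels /a/ and /u/, so it spirantizes to the fricative [z]. /medeatakdadued/ → mezeasakdazued.
Rule 2 (post-nasal voicing): no segment meets the environment; /mezeasakdazued/ is unchanged.
Rule 3 (stop-cluster e-epenthesis): /k/ and /d/ form a stop–stop cluster, so [e] is inserted between them. /mezeasakdazued/ → mezeasakedazued.
Rule 4 (final devoicing): /d/ is a voiced obstruent in word-final position, so it devoices to [t]. /mezeasakedazued/ → mezeasakedazuet.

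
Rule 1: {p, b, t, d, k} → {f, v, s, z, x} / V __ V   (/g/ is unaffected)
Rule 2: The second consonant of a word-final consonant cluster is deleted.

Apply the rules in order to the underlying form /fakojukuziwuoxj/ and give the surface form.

faxojuxuziwuox

Rule 1 (intervocalic spirantization): /k/ is a stop between vowels /a/ and /o/, so it spirantizes to the fricative [x]. /k/ is a stop between vowels /u/ and /u/, so it spirantizes to the fricative [x]. /fakojukuziwuoxj/ → faxojuxuziwuoxj.
Rule 2 (final cluster simplification): /j/ is the second consonant of a word-final cluster /xj/, so it deletes. /faxojuxuziwuoxj/ → faxojuxuziwuox.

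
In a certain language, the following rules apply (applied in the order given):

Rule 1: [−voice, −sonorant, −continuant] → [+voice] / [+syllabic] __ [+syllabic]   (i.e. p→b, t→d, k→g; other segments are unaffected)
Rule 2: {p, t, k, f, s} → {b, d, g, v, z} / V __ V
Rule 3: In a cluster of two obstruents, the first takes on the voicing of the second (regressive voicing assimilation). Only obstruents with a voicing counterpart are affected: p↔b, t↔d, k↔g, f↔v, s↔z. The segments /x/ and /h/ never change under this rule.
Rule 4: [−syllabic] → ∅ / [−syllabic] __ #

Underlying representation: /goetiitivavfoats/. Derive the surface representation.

goediidivaffoat

Rule 1 (intervocalic voicing): /t/ is a voiceless stop between vowels /e/ and /i/, so it voices to [d]. /t/ is a voiceless stop between vowels /i/ and /i/, so it voices to [d]. /goetiitivavfoats/ → goediidivavfoats.
Rule 2 (intervocalic voicing): no segment meets the environment; /goediidivavfoats/ is unchanged.
Rule 3 (regressive voicing assimilation): /v/ precedes the voiceless obstruent /f/, so it devoices to [f] by assimilation. /goediidivavfoats/ → goediidivaffoats.
Rule 4 (final cluster simplification): /s/ is the second consonant of a word-final cluster /ts/, so it deletes. /goediidivaffoats/ → goediidivaffoat.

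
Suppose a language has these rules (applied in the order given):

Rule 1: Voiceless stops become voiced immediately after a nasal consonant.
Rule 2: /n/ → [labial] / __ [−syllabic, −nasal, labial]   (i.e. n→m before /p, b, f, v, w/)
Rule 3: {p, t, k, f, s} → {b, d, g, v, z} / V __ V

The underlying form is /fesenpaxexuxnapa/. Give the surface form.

fezembaxexuxnaba

Rule 1 (post-nasal voicing): /p/ is a voiceless stop immediately after the nasal /n/, so it voices to [b]. /fesenpaxexuxnapa/ → fesenbaxexuxnapa.
Rule 2 (nasal place assimilation): /n/ precedes the labial consonant /b/, so it assimilates in place to [m]. /fesenbaxexuxnapa/ → fesembaxexuxnapa.
Rule 3 (intervocalic voicing): /s/ is a voiceless obstruent between vowels /e/ and /e/, so it voices to [z]. /p/ is a voiceless obstruent between vowels /a/ and /a/, so it voices to [b]. /fesembaxexuxnapa/ → fezembaxexuxnaba.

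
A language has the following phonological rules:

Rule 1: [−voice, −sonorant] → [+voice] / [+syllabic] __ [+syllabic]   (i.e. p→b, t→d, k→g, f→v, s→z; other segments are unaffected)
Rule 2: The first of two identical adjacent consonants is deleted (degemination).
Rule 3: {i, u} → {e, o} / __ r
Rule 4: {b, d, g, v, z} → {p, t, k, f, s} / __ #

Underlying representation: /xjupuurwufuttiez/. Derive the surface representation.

Rule 1 (intervocalic voicing): /p/ is a voiceless obstruent between vowels /u/ and /u/, so it voices to [b]. /f/ is a voiceless obstruent between vowels /u/ and /u/, so it voices to [v]. /xjupuurwufuttiez/ → xjubuurwuvuttiez.
Rule 2 (degemination): /tt/ is a geminate; the first /t/ deletes. /xjubuurwuvuttiez/ → xjubuurwuvutiez.
Rule 3 (pre-rhotic lowering): /u/ is a high vowel immediately before /r/, so it lowers to [o]. /xjubuurwuvutiez/ → xjubuorwuvutiez.
Rule 4 (final devoicing): /z/ is a voiced obstruent in word-final position, so it devoices to [s]. /xjubuorwuvutiez/ → xjubuorwuvuties.

xjubuorwuvuties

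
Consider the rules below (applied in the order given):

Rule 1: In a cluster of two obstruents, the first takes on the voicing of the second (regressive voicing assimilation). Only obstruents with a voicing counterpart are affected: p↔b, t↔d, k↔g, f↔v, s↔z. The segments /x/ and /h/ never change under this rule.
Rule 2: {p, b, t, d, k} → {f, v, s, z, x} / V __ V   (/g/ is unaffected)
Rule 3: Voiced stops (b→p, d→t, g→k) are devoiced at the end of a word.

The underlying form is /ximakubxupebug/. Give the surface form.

Rule 1 (regressive voicing assimilation): /b/ precedes the voiceless obstruent /x/, so it devoices to [p] by assimilation. /ximakubxupebug/ → ximakupxupebug.
Rule 2 (intervocalic spirantization): /k/ is a stop between vowels /a/ and /u/, so it spirantizes to the fricative [x]. /p/ is a stop between vowels /u/ and /e/, so it spirantizes to the fricative [f]. /b/ is a stop between vowels /e/ and /u/, so it spirantizes to the fricative [v]. /ximakupxupebug/ → ximaxupxufevug.
Rule 3 (final devoicing): /g/ is a voiced stop in word-final position, so it devoices to [k]. /ximaxupxufevug/ → ximaxupxufevuk.

ximaxupxufevuk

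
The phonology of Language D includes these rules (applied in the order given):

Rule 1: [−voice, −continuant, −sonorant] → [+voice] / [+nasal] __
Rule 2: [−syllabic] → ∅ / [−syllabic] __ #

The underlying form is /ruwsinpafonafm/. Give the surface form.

ruwsinbafonaf

Rule 1 (post-nasal voicing): /p/ is a voiceless stop immediately after the nasal /n/, so it voices to [b]. /ruwsinpafonafm/ → ruwsinbafonafm.
Rule 2 (final cluster simplification): /m/ is the second consonant of a word-final cluster /fm/, so it deletes. /ruwsinbafonafm/ → ruwsinbafonaf.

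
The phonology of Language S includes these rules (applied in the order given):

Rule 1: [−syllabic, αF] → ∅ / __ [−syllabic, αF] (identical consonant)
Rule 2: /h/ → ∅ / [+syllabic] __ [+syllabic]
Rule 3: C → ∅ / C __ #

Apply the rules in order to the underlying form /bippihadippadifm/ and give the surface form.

Rule 1 (degemination): /pp/ is a geminate; the first /p/ deletes. /pp/ is a geminate; the first /p/ deletes. /bippihadippadifm/ → bipihadipadifm.
Rule 2 (intervocalic h-deletion): /h/ occurs between vowels /i/ and /a/, so it deletes. /bipihadipadifm/ → bipiadipadifm.
Rule 3 (final cluster simplification): /m/ is the second consonant of a word-final cluster /fm/, so it deletes. /bipiadipadifm/ → bipiadipadif.

bipiadipadif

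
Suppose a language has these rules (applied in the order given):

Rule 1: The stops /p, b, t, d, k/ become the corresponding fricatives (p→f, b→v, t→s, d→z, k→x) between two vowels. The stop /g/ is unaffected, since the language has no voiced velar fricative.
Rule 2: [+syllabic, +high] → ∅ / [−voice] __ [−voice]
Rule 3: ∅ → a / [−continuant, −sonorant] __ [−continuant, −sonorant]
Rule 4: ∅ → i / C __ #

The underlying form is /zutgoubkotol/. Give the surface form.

zutagoubakosoli

Rule 1 (intervocalic spirantization): /t/ is a stop between vowels /o/ and /o/, so it spirantizes to the fricative [s]. /zutgoubkotol/ → zutgoubkosol.
Rule 2 (high vowel syncope): no segment meets the environment; /zutgoubkosol/ is unchanged.
Rule 3 (stop-cluster a-epenthesis): /t/ and /g/ form a stop–stop cluster, so [a] is inserted between them. /b/ and /k/ form a stop–stop cluster, so [a] is inserted between them. /zutgoubkosol/ → zutagoubakosol.
Rule 4 (final i-epenthesis): the form ends in the consonant /l/, so [i] is inserted word-finally. /zutagoubakosol/ → zutagoubakosoli.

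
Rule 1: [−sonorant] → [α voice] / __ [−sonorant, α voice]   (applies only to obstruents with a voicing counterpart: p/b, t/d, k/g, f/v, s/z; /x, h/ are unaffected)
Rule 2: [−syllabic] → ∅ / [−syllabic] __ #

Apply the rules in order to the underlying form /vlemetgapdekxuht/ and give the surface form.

Rule 1 (regressive voicing assimilation): /t/ precedes the voiced obstruent /g/, so it voices to [d] by assimilation. /p/ precedes the voiced obstruent /d/, so it voices to [b] by assimilation. /vlemetgapdekxuht/ → vlemedgabdekxuht.
Rule 2 (final cluster simplification): /t/ is the second consonant of a word-final cluster /ht/, so it deletes. /vlemedgabdekxuht/ → vlemedgabdekxuh.

vlemedgabdekxuh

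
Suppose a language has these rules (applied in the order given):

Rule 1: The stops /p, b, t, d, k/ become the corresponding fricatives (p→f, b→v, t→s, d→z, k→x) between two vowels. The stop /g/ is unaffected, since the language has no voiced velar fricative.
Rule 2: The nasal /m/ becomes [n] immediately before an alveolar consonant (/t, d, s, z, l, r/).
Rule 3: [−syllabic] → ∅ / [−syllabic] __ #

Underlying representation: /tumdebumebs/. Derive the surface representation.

tundevumeb

Rule 1 (intervocalic spirantization): /b/ is a stop between vowels /e/ and /u/, so it spirantizes to the fricative [v]. /tumdebumebs/ → tumdevumebs.
Rule 2 (nasal place assimilation): /m/ precedes the alveolar consonant /d/, so it assimilates in place to [n]. /tumdevumebs/ → tundevumebs.
Rule 3 (final cluster simplification): /s/ is the second consonant of a word-final cluster /bs/, so it deletes. /tundevumebs/ → tundevumeb.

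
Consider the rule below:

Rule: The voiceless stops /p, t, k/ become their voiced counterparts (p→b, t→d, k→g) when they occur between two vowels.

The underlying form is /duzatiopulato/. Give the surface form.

duzadiobulado

/t/ is a voiceless stop between vowels /a/ and /i/, so it voices to [d].
/p/ is a voiceless stop between vowels /o/ and /u/, so it voices to [b].
/t/ is a voiceless stop between vowels /a/ and /o/, so it voices to [d].
Surface form: [duzadiobulado].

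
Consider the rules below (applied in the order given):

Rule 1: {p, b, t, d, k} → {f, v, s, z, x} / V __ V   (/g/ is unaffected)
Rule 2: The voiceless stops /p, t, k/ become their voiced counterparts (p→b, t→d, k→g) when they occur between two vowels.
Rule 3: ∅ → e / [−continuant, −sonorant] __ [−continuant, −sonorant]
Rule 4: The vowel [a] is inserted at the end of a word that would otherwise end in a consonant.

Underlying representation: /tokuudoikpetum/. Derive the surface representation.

Rule 1 (intervocalic spirantization): /k/ is a stop between vowels /o/ and /u/, so it spirantizes to the fricative [x]. /d/ is a stop between vowels /u/ and /o/, so it spirantizes to the fricative [z]. /t/ is a stop between vowels /e/ and /u/, so it spirantizes to the fricative [s]. /tokuudoikpetum/ → toxuuzoikpesum.
Rule 2 (intervocalic voicing): no segment meets the environment; /toxuuzoikpesum/ is unchanged.
Rule 3 (stop-cluster e-epenthesis): /k/ and /p/ form a stop–stop cluster, so [e] is inserted between them. /toxuuzoikpesum/ → toxuuzoikepesum.
Rule 4 (final a-epenthesis): the form ends in the consonant /m/, so [a] is inserted word-finally. /toxuuzoikepesum/ → toxuuzoikepesuma.

toxuuzoikepesuma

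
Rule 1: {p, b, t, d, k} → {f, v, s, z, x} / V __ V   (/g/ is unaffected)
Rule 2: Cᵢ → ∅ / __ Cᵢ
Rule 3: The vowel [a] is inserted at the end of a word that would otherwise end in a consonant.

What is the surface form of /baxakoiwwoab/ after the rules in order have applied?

baxaxoiwoaba

Rule 1 (intervocalic spirantization): /k/ is a stop between vowels /a/ and /o/, so it spirantizes to the fricative [x]. /baxakoiwwoab/ → baxaxoiwwoab.
Rule 2 (degemination): /ww/ is a geminate; the first /w/ deletes. /baxaxoiwwoab/ → baxaxoiwoab.
Rule 3 (final a-epenthesis): the form ends in the consonant /b/, so [a] is inserted word-finally. /baxaxoiwoab/ → baxaxoiwoaba.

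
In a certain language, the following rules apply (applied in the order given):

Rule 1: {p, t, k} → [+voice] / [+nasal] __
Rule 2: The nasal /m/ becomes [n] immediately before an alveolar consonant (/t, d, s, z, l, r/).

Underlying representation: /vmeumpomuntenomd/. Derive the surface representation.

vmeumbomundenond

Rule 1 (post-nasal voicing): /p/ is a voiceless stop immediately after the nasal /m/, so it voices to [b]. /t/ is a voiceless stop immediately after the nasal /n/, so it voices to [d]. /vmeumpomuntenomd/ → vmeumbomundenomd.
Rule 2 (nasal place assimilation): /m/ precedes the alveolar consonant /d/, so it assimilates in place to [n]. /vmeumbomundenomd/ → vmeumbomundenond.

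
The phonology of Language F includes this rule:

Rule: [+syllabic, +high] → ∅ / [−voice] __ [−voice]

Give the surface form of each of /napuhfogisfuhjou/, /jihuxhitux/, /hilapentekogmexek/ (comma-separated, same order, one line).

/napuhfogisfuhjou/: /u/ is a high vowel flanked by voiceless consonants /p/ and /h/, so it deletes. /u/ is a high vowel flanked by voiceless consonants /f/ and /h/, so it deletes. → [naphfogisfhjou].
/jihuxhitux/: /u/ is a high vowel flanked by voiceless consonants /h/ and /x/, so it deletes. /i/ is a high vowel flanked by voiceless consonants /h/ and /t/, so it deletes. /u/ is a high vowel flanked by voiceless consonants /t/ and /x/, so it deletes. → [jihxhtx].
/hilapentekogmexek/: the rule's environment is not met; surfaces unchanged as [hilapentekogmexek].

naphfogisfhjou, jihxhtx, hilapentekogmexek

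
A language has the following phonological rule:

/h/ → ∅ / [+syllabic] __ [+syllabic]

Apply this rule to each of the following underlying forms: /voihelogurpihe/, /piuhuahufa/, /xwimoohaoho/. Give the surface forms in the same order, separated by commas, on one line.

/voihelogurpihe/: /h/ occurs between vowels /i/ and /e/, so it deletes. /h/ occurs between vowels /i/ and /e/, so it deletes. → [voielogurpie].
/piuhuahufa/: /h/ occurs between vowels /u/ and /u/, so it deletes. /h/ occurs between vowels /a/ and /u/, so it deletes. → [piuuaufa].
/xwimoohaoho/: /h/ occurs between vowels /o/ and /a/, so it deletes. /h/ occurs between vowels /o/ and /o/, so it deletes. → [xwimooaoo].

voielogurpie, piuuaufa, xwimooaoo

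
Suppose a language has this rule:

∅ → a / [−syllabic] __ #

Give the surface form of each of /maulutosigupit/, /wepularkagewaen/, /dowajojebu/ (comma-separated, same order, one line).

/maulutosigupit/: the form ends in the consonant /t/, so [a] is inserted word-finally. → [maulutosigupita].
/wepularkagewaen/: the form ends in the consonant /n/, so [a] is inserted word-finally. → [wepularkagewaena].
/dowajojebu/: the rule's environment is not met; surfaces unchanged as [dowajojebu].

maulutosigupita, wepularkagewaena, dowajojebu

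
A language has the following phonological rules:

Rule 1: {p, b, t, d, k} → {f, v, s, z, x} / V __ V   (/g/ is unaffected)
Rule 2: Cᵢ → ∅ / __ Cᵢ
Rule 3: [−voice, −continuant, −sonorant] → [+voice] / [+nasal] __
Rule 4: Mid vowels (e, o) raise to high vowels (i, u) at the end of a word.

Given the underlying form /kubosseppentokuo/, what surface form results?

kuvosependoxuu

Rule 1 (intervocalic spirantization): /b/ is a stop between vowels /u/ and /o/, so it spirantizes to the fricative [v]. /k/ is a stop between vowels /o/ and /u/, so it spirantizes to the fricative [x]. /kubosseppentokuo/ → kuvosseppentoxuo.
Rule 2 (degemination): /ss/ is a geminate; the first /s/ deletes. /pp/ is a geminate; the first /p/ deletes. /kuvosseppentoxuo/ → kuvosepentoxuo.
Rule 3 (post-nasal voicing): /t/ is a voiceless stop immediately after the nasal /n/, so it voices to [d]. /kuvosepentoxuo/ → kuvosependoxuo.
Rule 4 (final vowel raising): /o/ is a mid vowel in word-final position, so it raises to [u]. /kuvosependoxuo/ → kuvosependoxuu.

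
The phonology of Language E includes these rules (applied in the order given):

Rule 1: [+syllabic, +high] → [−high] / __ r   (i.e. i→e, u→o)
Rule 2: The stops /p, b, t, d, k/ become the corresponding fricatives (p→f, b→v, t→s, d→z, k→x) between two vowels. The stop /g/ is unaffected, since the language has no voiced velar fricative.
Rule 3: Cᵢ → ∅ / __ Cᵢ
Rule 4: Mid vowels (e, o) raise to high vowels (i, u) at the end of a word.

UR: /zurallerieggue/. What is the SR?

Rule 1 (pre-rhotic lowering): /u/ is a high vowel immediately before /r/, so it lowers to [o]. /zurallerieggue/ → zorallerieggue.
Rule 2 (intervocalic spirantization): no segment meets the environment; /zorallerieggue/ is unchanged.
Rule 3 (degemination): /ll/ is a geminate; the first /l/ deletes. /gg/ is a geminate; the first /g/ deletes. /zorallerieggue/ → zoraleriegue.
Rule 4 (final vowel raising): /e/ is a mid vowel in word-final position, so it raises to [i]. /zoraleriegue/ → zoraleriegui.

zoraleriegui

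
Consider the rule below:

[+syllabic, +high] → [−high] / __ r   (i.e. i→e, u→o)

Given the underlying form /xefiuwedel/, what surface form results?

xefiuwedel

No segment of /xefiuwedel/ meets the structural description of the rule, so the form surfaces unchanged.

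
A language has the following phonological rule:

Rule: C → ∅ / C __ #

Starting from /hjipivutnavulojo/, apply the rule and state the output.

hjipivutnavulojo

No segment of /hjipivutnavulojo/ meets the structural description of the rule, so the form surfaces unchanged.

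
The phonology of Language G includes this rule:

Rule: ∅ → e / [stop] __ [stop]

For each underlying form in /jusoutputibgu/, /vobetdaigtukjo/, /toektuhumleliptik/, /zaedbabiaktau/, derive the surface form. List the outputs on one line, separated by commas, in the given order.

/jusoutputibgu/: /t/ and /p/ form a stop–stop cluster, so [e] is inserted between them. /b/ and /g/ form a stop–stop cluster, so [e] is inserted between them. → [jusouteputibegu].
/vobetdaigtukjo/: /t/ and /d/ form a stop–stop cluster, so [e] is inserted between them. /g/ and /t/ form a stop–stop cluster, so [e] is inserted between them. → [vobetedaigetukjo].
/toektuhumleliptik/: /k/ and /t/ form a stop–stop cluster, so [e] is inserted between them. /p/ and /t/ form a stop–stop cluster, so [e] is inserted between them. → [toeketuhumlelipetik].
/zaedbabiaktau/: /d/ and /b/ form a stop–stop cluster, so [e] is inserted between them. /k/ and /t/ form a stop–stop cluster, so [e] is inserted between them. → [zaedebabiaketau].

jusouteputibegu, vobetedaigetukjo, toeketuhumlelipetik, zaedebabiaketau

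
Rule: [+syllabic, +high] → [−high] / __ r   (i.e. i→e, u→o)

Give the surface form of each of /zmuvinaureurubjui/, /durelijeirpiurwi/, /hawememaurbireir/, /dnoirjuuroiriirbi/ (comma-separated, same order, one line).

/zmuvinaureurubjui/: /u/ is a high vowel immediately before /r/, so it lowers to [o]. /u/ is a high vowel immediately before /r/, so it lowers to [o]. → [zmuvinaoreorubjui].
/durelijeirpiurwi/: /u/ is a high vowel immediately before /r/, so it lowers to [o]. /i/ is a high vowel immediately before /r/, so it lowers to [e]. /u/ is a high vowel immediately before /r/, so it lowers to [o]. → [dorelijeerpiorwi].
/hawememaurbireir/: /u/ is a high vowel immediately before /r/, so it lowers to [o]. /i/ is a high vowel immediately before /r/, so it lowers to [e]. /i/ is a high vowel immediately before /r/, so it lowers to [e]. → [hawememaorbereer].
/dnoirjuuroiriirbi/: /i/ is a high vowel immediately before /r/, so it lowers to [e]. /u/ is a high vowel immediately before /r/, so it lowers to [o]. /i/ is a high vowel immediately before /r/, so it lowers to [e]. /i/ is a high vowel immediately before /r/, so it lowers to [e]. → [dnoerjuoroerierbi].

zmuvinaoreorubjui, dorelijeerpiorwi, hawememaorbereer, dnoerjuoroerierbi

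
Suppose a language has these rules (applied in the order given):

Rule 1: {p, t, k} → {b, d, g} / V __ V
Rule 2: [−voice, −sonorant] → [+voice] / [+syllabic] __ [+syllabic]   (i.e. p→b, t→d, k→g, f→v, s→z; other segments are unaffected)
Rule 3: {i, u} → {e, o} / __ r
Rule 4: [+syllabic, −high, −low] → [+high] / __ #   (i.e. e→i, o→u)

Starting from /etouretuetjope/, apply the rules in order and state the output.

Rule 1 (intervocalic voicing): /t/ is a voiceless stop between vowels /e/ and /o/, so it voices to [d]. /t/ is a voiceless stop between vowels /e/ and /u/, so it voices to [d]. /p/ is a voiceless stop between vowels /o/ and /e/, so it voices to [b]. /etouretuetjope/ → edoureduetjobe.
Rule 2 (intervocalic voicing): no segment meets the environment; /edoureduetjobe/ is unchanged.
Rule 3 (pre-rhotic lowering): /u/ is a high vowel immediately before /r/, so it lowers to [o]. /edoureduetjobe/ → edooreduetjobe.
Rule 4 (final vowel raising): /e/ is a mid vowel in word-final position, so it raises to [i]. /edooreduetjobe/ → edooreduetjobi.

edooreduetjobi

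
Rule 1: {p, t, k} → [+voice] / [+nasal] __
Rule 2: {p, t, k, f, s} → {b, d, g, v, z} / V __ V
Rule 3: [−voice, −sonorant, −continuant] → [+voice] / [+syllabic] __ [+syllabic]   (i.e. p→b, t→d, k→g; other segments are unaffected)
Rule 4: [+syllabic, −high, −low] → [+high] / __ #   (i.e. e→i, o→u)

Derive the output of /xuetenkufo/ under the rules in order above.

xuedenguvu

Rule 1 (post-nasal voicing): /k/ is a voiceless stop immediately after the nasal /n/, so it voices to [g]. /xuetenkufo/ → xuetengufo.
Rule 2 (intervocalic voicing): /t/ is a voiceless obstruent between vowels /e/ and /e/, so it voices to [d]. /f/ is a voiceless obstruent between vowels /u/ and /o/, so it voices to [v]. /xuetengufo/ → xuedenguvo.
Rule 3 (intervocalic voicing): no segment meets the environment; /xuedenguvo/ is unchanged.
Rule 4 (final vowel raising): /o/ is a mid vowel in word-final position, so it raises to [u]. /xuedenguvo/ → xuedenguvu.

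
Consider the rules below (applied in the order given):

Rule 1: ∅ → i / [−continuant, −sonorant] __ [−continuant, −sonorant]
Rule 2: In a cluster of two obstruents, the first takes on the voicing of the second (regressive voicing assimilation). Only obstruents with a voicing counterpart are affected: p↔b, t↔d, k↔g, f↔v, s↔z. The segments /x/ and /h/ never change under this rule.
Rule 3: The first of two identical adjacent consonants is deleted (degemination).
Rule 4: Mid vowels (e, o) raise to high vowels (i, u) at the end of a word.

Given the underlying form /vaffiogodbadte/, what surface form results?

Rule 1 (stop-cluster i-epenthesis): /d/ and /b/ form a stop–stop cluster, so [i] is inserted between them. /d/ and /t/ form a stop–stop cluster, so [i] is inserted between them. /vaffiogodbadte/ → vaffiogodibadite.
Rule 2 (regressive voicing assimilation): no segment meets the environment; /vaffiogodibadite/ is unchanged.
Rule 3 (degemination): /ff/ is a geminate; the first /f/ deletes. /vaffiogodibadite/ → vafiogodibadite.
Rule 4 (final vowel raising): /e/ is a mid vowel in word-final position, so it raises to [i]. /vafiogodibadite/ → vafiogodibaditi.

vafiogodibaditi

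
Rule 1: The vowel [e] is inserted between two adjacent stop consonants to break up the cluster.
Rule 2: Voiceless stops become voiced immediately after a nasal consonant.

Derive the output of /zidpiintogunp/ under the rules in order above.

Rule 1 (stop-cluster e-epenthesis): /d/ and /p/ form a stop–stop cluster, so [e] is inserted between them. /zidpiintogunp/ → zidepiintogunp.
Rule 2 (post-nasal voicing): /t/ is a voiceless stop immediately after the nasal /n/, so it voices to [d]. /p/ is a voiceless stop immediately after the nasal /n/, so it voices to [b]. /zidepiintogunp/ → zidepiindogunb.

zidepiindogunb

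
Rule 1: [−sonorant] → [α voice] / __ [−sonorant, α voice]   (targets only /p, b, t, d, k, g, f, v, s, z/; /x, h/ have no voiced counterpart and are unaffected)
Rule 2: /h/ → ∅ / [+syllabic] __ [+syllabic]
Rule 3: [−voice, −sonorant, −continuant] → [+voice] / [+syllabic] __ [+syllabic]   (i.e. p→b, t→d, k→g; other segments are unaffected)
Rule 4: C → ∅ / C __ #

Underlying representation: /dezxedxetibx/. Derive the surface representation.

desxetxedip

Rule 1 (regressive voicing assimilation): /z/ precedes the voiceless obstruent /x/, so it devoices to [s] by assimilation. /d/ precedes the voiceless obstruent /x/, so it devoices to [t] by assimilation. /b/ precedes the voiceless obstruent /x/, so it devoices to [p] by assimilation. /dezxedxetibx/ → desxetxetipx.
Rule 2 (intervocalic h-deletion): no segment meets the environment; /desxetxetipx/ is unchanged.
Rule 3 (intervocalic voicing): /t/ is a voiceless stop between vowels /e/ and /i/, so it voices to [d]. /desxetxetipx/ → desxetxedipx.
Rule 4 (final cluster simplification): /x/ is the second consonant of a word-final cluster /px/, so it deletes. /desxetxedipx/ → desxetxedip.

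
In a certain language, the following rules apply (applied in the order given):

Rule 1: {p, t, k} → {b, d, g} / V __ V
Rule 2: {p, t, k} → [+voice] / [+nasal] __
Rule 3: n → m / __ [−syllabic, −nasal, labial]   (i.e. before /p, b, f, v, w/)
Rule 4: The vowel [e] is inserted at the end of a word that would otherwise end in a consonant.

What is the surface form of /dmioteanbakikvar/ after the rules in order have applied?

Rule 1 (intervocalic voicing): /t/ is a voiceless stop between vowels /o/ and /e/, so it voices to [d]. /k/ is a voiceless stop between vowels /a/ and /i/, so it voices to [g]. /dmioteanbakikvar/ → dmiodeanbagikvar.
Rule 2 (post-nasal voicing): no segment meets the environment; /dmiodeanbagikvar/ is unchanged.
Rule 3 (nasal place assimilation): /n/ precedes the labial consonant /b/, so it assimilates in place to [m]. /dmiodeanbagikvar/ → dmiodeambagikvar.
Rule 4 (final e-epenthesis): the form ends in the consonant /r/, so [e] is inserted word-finally. /dmiodeambagikvar/ → dmiodeambagikvare.

dmiodeambagikvare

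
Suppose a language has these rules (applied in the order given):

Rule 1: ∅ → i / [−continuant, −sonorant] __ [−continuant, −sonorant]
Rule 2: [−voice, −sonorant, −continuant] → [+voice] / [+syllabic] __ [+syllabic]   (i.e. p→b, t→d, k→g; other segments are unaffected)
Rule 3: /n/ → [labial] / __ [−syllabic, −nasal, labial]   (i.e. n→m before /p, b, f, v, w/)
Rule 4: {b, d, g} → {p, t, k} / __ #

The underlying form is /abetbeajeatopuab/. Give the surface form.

abedibeajeadobuap

Rule 1 (stop-cluster i-epenthesis): /t/ and /b/ form a stop–stop cluster, so [i] is inserted between them. /abetbeajeatopuab/ → abetibeajeatopuab.
Rule 2 (intervocalic voicing): /t/ is a voiceless stop between vowels /e/ and /i/, so it voices to [d]. /t/ is a voiceless stop between vowels /a/ and /o/, so it voices to [d]. /p/ is a voiceless stop between vowels /o/ and /u/, so it voices to [b]. /abetibeajeatopuab/ → abedibeajeadobuab.
Rule 3 (nasal place assimilation): no segment meets the environment; /abedibeajeadobuab/ is unchanged.
Rule 4 (final devoicing): /b/ is a voiced stop in word-final position, so it devoices to [p]. /abedibeajeadobuab/ → abedibeajeadobuap.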